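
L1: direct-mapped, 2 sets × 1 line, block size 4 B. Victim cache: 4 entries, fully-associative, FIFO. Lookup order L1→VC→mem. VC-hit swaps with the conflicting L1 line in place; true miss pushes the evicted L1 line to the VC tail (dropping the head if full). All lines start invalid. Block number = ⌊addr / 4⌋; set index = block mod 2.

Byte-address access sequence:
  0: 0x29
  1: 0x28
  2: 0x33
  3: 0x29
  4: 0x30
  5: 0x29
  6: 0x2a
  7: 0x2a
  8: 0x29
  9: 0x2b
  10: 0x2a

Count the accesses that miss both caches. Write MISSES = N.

MISSES = 2

#0 0x29→b10/s0 MISS; vc=[]
#1 0x28→b10/s0 L1-HIT; vc=[]
#2 0x33→b12/s0 MISS; vc=[10]
#3 0x29→b10/s0 VC-HIT; vc=[12]
#4 0x30→b12/s0 VC-HIT; vc=[10]
#5 0x29→b10/s0 VC-HIT; vc=[12]
#6 0x2a→b10/s0 L1-HIT; vc=[12]
#7 0x2a→b10/s0 L1-HIT; vc=[12]
#8 0x29→b10/s0 L1-HIT; vc=[12]
#9 0x2b→b10/s0 L1-HIT; vc=[12]
#10 0x2a→b10/s0 L1-HIT; vc=[12]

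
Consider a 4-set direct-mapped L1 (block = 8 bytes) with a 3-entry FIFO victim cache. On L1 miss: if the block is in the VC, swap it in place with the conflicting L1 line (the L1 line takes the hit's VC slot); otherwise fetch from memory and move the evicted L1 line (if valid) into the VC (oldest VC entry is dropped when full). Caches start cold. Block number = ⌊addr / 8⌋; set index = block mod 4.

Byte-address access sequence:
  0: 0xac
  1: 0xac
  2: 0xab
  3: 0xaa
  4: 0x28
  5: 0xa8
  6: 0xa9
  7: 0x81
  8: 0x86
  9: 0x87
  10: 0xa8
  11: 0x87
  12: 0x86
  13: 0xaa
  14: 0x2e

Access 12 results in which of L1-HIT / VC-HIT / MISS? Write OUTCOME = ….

OUTCOME = L1-HIT

  [0] addr=0xac blk=21 s=1: MISS | VC []
  [1] addr=0xac blk=21 s=1: L1-HIT | VC []
  [2] addr=0xab blk=21 s=1: L1-HIT | VC []
  [3] addr=0xaa blk=21 s=1: L1-HIT | VC []
  [4] addr=0x28 blk=5 s=1: MISS | VC [21]
  [5] addr=0xa8 blk=21 s=1: VC-HIT | VC [5]
  [6] addr=0xa9 blk=21 s=1: L1-HIT | VC [5]
  [7] addr=0x81 blk=16 s=0: MISS | VC [5]
  [8] addr=0x86 blk=16 s=0: L1-HIT | VC [5]
  [9] addr=0x87 blk=16 s=0: L1-HIT | VC [5]
  [10] addr=0xa8 blk=21 s=1: L1-HIT | VC [5]
  [11] addr=0x87 blk=16 s=0: L1-HIT | VC [5]
  [12] addr=0x86 blk=16 s=0: L1-HIT | VC [5]
  [13] addr=0xaa blk=21 s=1: L1-HIT | VC [5]
  [14] addr=0x2e blk=5 s=1: VC-HIT | VC [21]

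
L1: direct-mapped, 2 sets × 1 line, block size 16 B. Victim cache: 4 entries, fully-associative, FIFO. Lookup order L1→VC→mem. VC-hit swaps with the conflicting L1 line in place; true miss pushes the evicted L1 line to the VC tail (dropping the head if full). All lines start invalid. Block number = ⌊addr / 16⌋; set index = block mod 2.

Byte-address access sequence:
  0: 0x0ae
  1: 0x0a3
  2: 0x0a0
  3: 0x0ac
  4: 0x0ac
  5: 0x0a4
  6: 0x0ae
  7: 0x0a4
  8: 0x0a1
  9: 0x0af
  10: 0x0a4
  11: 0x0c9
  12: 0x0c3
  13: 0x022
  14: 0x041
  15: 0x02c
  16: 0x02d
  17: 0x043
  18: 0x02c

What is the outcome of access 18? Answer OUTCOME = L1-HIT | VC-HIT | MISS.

  [0] addr=0xae blk=10 s=0: MISS | VC []
  [1] addr=0xa3 blk=10 s=0: L1-HIT | VC []
  [2] addr=0xa0 blk=10 s=0: L1-HIT | VC []
  [3] addr=0xac blk=10 s=0: L1-HIT | VC []
  [4] addr=0xac blk=10 s=0: L1-HIT | VC []
  [5] addr=0xa4 blk=10 s=0: L1-HIT | VC []
  [6] addr=0xae blk=10 s=0: L1-HIT | VC []
  [7] addr=0xa4 blk=10 s=0: L1-HIT | VC []
  [8] addr=0xa1 blk=10 s=0: L1-HIT | VC []
  [9] addr=0xaf blk=10 s=0: L1-HIT | VC []
  [10] addr=0xa4 blk=10 s=0: L1-HIT | VC []
  [11] addr=0xc9 blk=12 s=0: MISS | VC [10]
  [12] addr=0xc3 blk=12 s=0: L1-HIT | VC [10]
  [13] addr=0x22 blk=2 s=0: MISS | VC [10, 12]
  [14] addr=0x41 blk=4 s=0: MISS | VC [10, 12, 2]
  [15] addr=0x2c blk=2 s=0: VC-HIT | VC [10, 12, 4]
  [16] addr=0x2d blk=2 s=0: L1-HIT | VC [10, 12, 4]
  [17] addr=0x43 blk=4 s=0: VC-HIT | VC [10, 12, 2]
  [18] addr=0x2c blk=2 s=0: VC-HIT | VC [10, 12, 4]

OUTCOME = VC-HIT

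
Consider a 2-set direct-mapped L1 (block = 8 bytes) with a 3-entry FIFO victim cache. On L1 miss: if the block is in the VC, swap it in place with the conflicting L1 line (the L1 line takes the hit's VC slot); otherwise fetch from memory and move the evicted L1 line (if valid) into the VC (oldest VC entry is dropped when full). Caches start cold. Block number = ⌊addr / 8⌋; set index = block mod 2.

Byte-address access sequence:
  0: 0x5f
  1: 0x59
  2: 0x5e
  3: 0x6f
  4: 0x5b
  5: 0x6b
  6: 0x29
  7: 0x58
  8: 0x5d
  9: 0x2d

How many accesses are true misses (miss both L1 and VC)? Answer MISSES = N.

#0 0x5f→b11/s1 MISS; vc=[]
#1 0x59→b11/s1 L1-HIT; vc=[]
#2 0x5e→b11/s1 L1-HIT; vc=[]
#3 0x6f→b13/s1 MISS; vc=[11]
#4 0x5b→b11/s1 VC-HIT; vc=[13]
#5 0x6b→b13/s1 VC-HIT; vc=[11]
#6 0x29→b5/s1 MISS; vc=[11,13]
#7 0x58→b11/s1 VC-HIT; vc=[5,13]
#8 0x5d→b11/s1 L1-HIT; vc=[5,13]
#9 0x2d→b5/s1 VC-HIT; vc=[11,13]

MISSES = 3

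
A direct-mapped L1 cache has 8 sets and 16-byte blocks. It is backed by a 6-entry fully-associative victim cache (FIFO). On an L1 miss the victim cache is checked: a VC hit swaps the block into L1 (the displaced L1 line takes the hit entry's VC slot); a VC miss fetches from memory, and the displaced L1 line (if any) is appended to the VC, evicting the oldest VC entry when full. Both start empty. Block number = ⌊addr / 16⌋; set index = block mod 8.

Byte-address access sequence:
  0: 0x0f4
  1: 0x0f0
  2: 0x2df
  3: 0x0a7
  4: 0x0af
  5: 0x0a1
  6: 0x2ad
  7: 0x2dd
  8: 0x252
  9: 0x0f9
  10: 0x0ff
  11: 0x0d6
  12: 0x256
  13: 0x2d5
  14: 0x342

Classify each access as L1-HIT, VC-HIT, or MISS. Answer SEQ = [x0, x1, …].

SEQ = [MISS, L1-HIT, MISS, MISS, L1-HIT, L1-HIT, MISS, L1-HIT, MISS, L1-HIT, L1-HIT, MISS, VC-HIT, VC-HIT, MISS]

#0 0xf4→b15/s7 MISS; vc=[]
#1 0xf0→b15/s7 L1-HIT; vc=[]
#2 0x2df→b45/s5 MISS; vc=[]
#3 0xa7→b10/s2 MISS; vc=[]
#4 0xaf→b10/s2 L1-HIT; vc=[]
#5 0xa1→b10/s2 L1-HIT; vc=[]
#6 0x2ad→b42/s2 MISS; vc=[10]
#7 0x2dd→b45/s5 L1-HIT; vc=[10]
#8 0x252→b37/s5 MISS; vc=[10,45]
#9 0xf9→b15/s7 L1-HIT; vc=[10,45]
#10 0xff→b15/s7 L1-HIT; vc=[10,45]
#11 0xd6→b13/s5 MISS; vc=[10,45,37]
#12 0x256→b37/s5 VC-HIT; vc=[10,45,13]
#13 0x2d5→b45/s5 VC-HIT; vc=[10,37,13]
#14 0x342→b52/s4 MISS; vc=[10,37,13]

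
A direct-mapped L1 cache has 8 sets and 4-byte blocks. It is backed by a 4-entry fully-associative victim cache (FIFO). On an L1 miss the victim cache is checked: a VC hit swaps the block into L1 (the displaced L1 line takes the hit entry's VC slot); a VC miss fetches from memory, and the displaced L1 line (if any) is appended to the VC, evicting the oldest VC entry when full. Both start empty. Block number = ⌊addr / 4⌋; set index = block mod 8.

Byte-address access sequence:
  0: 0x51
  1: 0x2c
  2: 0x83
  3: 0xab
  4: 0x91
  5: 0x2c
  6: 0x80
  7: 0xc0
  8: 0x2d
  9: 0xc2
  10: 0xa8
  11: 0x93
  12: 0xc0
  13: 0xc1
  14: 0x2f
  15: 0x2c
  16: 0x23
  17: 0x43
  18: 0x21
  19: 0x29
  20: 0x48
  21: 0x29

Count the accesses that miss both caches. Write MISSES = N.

  [0] addr=0x51 blk=20 s=4: MISS | VC []
  [1] addr=0x2c blk=11 s=3: MISS | VC []
  [2] addr=0x83 blk=32 s=0: MISS | VC []
  [3] addr=0xab blk=42 s=2: MISS | VC []
  [4] addr=0x91 blk=36 s=4: MISS | VC [20]
  [5] addr=0x2c blk=11 s=3: L1-HIT | VC [20]
  [6] addr=0x80 blk=32 s=0: L1-HIT | VC [20]
  [7] addr=0xc0 blk=48 s=0: MISS | VC [20, 32]
  [8] addr=0x2d blk=11 s=3: L1-HIT | VC [20, 32]
  [9] addr=0xc2 blk=48 s=0: L1-HIT | VC [20, 32]
  [10] addr=0xa8 blk=42 s=2: L1-HIT | VC [20, 32]
  [11] addr=0x93 blk=36 s=4: L1-HIT | VC [20, 32]
  [12] addr=0xc0 blk=48 s=0: L1-HIT | VC [20, 32]
  [13] addr=0xc1 blk=48 s=0: L1-HIT | VC [20, 32]
  [14] addr=0x2f blk=11 s=3: L1-HIT | VC [20, 32]
  [15] addr=0x2c blk=11 s=3: L1-HIT | VC [20, 32]
  [16] addr=0x23 blk=8 s=0: MISS | VC [20, 32, 48]
  [17] addr=0x43 blk=16 s=0: MISS | VC [20, 32, 48, 8]
  [18] addr=0x21 blk=8 s=0: VC-HIT | VC [20, 32, 48, 16]
  [19] addr=0x29 blk=10 s=2: MISS | VC [32, 48, 16, 42]
  [20] addr=0x48 blk=18 s=2: MISS | VC [48, 16, 42, 10]
  [21] addr=0x29 blk=10 s=2: VC-HIT | VC [48, 16, 42, 18]

MISSES = 10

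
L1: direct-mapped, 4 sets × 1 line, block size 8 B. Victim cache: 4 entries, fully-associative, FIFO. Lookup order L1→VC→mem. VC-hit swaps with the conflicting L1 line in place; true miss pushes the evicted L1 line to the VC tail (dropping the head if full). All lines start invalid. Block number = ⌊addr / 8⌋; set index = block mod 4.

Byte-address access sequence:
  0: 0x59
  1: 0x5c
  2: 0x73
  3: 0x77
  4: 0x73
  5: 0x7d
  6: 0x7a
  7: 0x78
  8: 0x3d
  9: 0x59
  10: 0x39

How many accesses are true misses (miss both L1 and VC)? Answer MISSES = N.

MISSES = 4

#0 0x59→b11/s3 MISS; vc=[]
#1 0x5c→b11/s3 L1-HIT; vc=[]
#2 0x73→b14/s2 MISS; vc=[]
#3 0x77→b14/s2 L1-HIT; vc=[]
#4 0x73→b14/s2 L1-HIT; vc=[]
#5 0x7d→b15/s3 MISS; vc=[11]
#6 0x7a→b15/s3 L1-HIT; vc=[11]
#7 0x78→b15/s3 L1-HIT; vc=[11]
#8 0x3d→b7/s3 MISS; vc=[11,15]
#9 0x59→b11/s3 VC-HIT; vc=[7,15]
#10 0x39→b7/s3 VC-HIT; vc=[11,15]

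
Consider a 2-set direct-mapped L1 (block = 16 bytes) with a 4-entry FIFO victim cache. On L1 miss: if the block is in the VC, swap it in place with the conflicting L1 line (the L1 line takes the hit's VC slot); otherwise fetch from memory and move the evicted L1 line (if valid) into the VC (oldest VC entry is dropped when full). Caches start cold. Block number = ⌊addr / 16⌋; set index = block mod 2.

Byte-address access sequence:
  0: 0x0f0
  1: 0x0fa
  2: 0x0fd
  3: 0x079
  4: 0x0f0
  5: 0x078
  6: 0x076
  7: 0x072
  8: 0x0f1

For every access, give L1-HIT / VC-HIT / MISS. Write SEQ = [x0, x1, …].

SEQ = [MISS, L1-HIT, L1-HIT, MISS, VC-HIT, VC-HIT, L1-HIT, L1-HIT, VC-HIT]

0: 0xf0 (blk 15, set 1) → MISS  vc=[]
1: 0xfa (blk 15, set 1) → L1-HIT  vc=[]
2: 0xfd (blk 15, set 1) → L1-HIT  vc=[]
3: 0x79 (blk 7, set 1) → MISS  vc=[15]
4: 0xf0 (blk 15, set 1) → VC-HIT  vc=[7]
5: 0x78 (blk 7, set 1) → VC-HIT  vc=[15]
6: 0x76 (blk 7, set 1) → L1-HIT  vc=[15]
7: 0x72 (blk 7, set 1) → L1-HIT  vc=[15]
8: 0xf1 (blk 15, set 1) → VC-HIT  vc=[7]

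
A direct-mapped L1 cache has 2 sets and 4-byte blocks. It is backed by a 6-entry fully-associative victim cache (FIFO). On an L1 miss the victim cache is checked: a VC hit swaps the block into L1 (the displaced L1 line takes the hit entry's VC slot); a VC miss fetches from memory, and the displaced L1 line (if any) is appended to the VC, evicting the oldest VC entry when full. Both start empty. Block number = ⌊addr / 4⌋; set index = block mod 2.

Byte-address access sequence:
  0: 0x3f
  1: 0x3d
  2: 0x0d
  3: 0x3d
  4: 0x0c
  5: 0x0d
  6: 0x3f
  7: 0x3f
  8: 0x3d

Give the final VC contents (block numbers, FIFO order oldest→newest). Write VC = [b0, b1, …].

0: 0x3f (blk 15, set 1) → MISS  vc=[]
1: 0x3d (blk 15, set 1) → L1-HIT  vc=[]
2: 0xd (blk 3, set 1) → MISS  vc=[15]
3: 0x3d (blk 15, set 1) → VC-HIT  vc=[3]
4: 0xc (blk 3, set 1) → VC-HIT  vc=[15]
5: 0xd (blk 3, set 1) → L1-HIT  vc=[15]
6: 0x3f (blk 15, set 1) → VC-HIT  vc=[3]
7: 0x3f (blk 15, set 1) → L1-HIT  vc=[3]
8: 0x3d (blk 15, set 1) → L1-HIT  vc=[3]

VC = [3]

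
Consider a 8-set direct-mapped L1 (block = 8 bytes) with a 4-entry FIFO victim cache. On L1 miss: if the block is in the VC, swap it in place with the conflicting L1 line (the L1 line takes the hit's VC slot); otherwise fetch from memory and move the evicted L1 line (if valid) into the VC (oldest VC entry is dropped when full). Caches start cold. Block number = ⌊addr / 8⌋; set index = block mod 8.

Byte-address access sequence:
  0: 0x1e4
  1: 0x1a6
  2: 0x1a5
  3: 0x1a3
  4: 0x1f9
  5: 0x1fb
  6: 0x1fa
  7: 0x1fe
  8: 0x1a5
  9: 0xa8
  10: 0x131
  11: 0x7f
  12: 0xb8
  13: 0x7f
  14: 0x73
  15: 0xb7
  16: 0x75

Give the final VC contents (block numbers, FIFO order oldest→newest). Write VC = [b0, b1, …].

VC = [63, 23, 38, 22]

#0 0x1e4→b60/s4 MISS; vc=[]
#1 0x1a6→b52/s4 MISS; vc=[60]
#2 0x1a5→b52/s4 L1-HIT; vc=[60]
#3 0x1a3→b52/s4 L1-HIT; vc=[60]
#4 0x1f9→b63/s7 MISS; vc=[60]
#5 0x1fb→b63/s7 L1-HIT; vc=[60]
#6 0x1fa→b63/s7 L1-HIT; vc=[60]
#7 0x1fe→b63/s7 L1-HIT; vc=[60]
#8 0x1a5→b52/s4 L1-HIT; vc=[60]
#9 0xa8→b21/s5 MISS; vc=[60]
#10 0x131→b38/s6 MISS; vc=[60]
#11 0x7f→b15/s7 MISS; vc=[60,63]
#12 0xb8→b23/s7 MISS; vc=[60,63,15]
#13 0x7f→b15/s7 VC-HIT; vc=[60,63,23]
#14 0x73→b14/s6 MISS; vc=[60,63,23,38]
#15 0xb7→b22/s6 MISS; vc=[63,23,38,14]
#16 0x75→b14/s6 VC-HIT; vc=[63,23,38,22]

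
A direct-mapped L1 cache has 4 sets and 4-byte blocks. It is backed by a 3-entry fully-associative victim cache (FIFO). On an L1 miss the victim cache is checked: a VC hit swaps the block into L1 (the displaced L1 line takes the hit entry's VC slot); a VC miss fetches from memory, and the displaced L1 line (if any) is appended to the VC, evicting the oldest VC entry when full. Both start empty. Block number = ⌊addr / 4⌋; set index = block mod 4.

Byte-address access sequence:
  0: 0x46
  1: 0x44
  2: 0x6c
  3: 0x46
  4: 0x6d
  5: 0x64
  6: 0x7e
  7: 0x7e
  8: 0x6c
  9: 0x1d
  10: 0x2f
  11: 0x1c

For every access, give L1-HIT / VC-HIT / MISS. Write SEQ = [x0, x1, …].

  [0] addr=0x46 blk=17 s=1: MISS | VC []
  [1] addr=0x44 blk=17 s=1: L1-HIT | VC []
  [2] addr=0x6c blk=27 s=3: MISS | VC []
  [3] addr=0x46 blk=17 s=1: L1-HIT | VC []
  [4] addr=0x6d blk=27 s=3: L1-HIT | VC []
  [5] addr=0x64 blk=25 s=1: MISS | VC [17]
  [6] addr=0x7e blk=31 s=3: MISS | VC [17, 27]
  [7] addr=0x7e blk=31 s=3: L1-HIT | VC [17, 27]
  [8] addr=0x6c blk=27 s=3: VC-HIT | VC [17, 31]
  [9] addr=0x1d blk=7 s=3: MISS | VC [17, 31, 27]
  [10] addr=0x2f blk=11 s=3: MISS | VC [31, 27, 7]
  [11] addr=0x1c blk=7 s=3: VC-HIT | VC [31, 27, 11]

SEQ = [MISS, L1-HIT, MISS, L1-HIT, L1-HIT, MISS, MISS, L1-HIT, VC-HIT, MISS, MISS, VC-HIT]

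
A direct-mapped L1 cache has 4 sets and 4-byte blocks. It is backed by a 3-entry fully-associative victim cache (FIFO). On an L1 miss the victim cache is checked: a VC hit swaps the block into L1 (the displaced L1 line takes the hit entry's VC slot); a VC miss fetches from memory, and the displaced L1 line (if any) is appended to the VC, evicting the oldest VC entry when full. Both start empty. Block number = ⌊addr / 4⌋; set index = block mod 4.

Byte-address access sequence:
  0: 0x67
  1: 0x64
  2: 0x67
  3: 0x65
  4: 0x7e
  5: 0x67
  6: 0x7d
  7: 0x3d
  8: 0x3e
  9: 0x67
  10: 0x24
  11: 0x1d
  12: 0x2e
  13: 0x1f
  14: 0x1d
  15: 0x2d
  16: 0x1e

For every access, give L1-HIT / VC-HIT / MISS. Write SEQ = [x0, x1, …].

SEQ = [MISS, L1-HIT, L1-HIT, L1-HIT, MISS, L1-HIT, L1-HIT, MISS, L1-HIT, L1-HIT, MISS, MISS, MISS, VC-HIT, L1-HIT, VC-HIT, VC-HIT]

0: 0x67 (blk 25, set 1) → MISS  vc=[]
1: 0x64 (blk 25, set 1) → L1-HIT  vc=[]
2: 0x67 (blk 25, set 1) → L1-HIT  vc=[]
3: 0x65 (blk 25, set 1) → L1-HIT  vc=[]
4: 0x7e (blk 31, set 3) → MISS  vc=[]
5: 0x67 (blk 25, set 1) → L1-HIT  vc=[]
6: 0x7d (blk 31, set 3) → L1-HIT  vc=[]
7: 0x3d (blk 15, set 3) → MISS  vc=[31]
8: 0x3e (blk 15, set 3) → L1-HIT  vc=[31]
9: 0x67 (blk 25, set 1) → L1-HIT  vc=[31]
10: 0x24 (blk 9, set 1) → MISS  vc=[31, 25]
11: 0x1d (blk 7, set 3) → MISS  vc=[31, 25, 15]
12: 0x2e (blk 11, set 3) → MISS  vc=[25, 15, 7]
13: 0x1f (blk 7, set 3) → VC-HIT  vc=[25, 15, 11]
14: 0x1d (blk 7, set 3) → L1-HIT  vc=[25, 15, 11]
15: 0x2d (blk 11, set 3) → VC-HIT  vc=[25, 15, 7]
16: 0x1e (blk 7, set 3) → VC-HIT  vc=[25, 15, 11]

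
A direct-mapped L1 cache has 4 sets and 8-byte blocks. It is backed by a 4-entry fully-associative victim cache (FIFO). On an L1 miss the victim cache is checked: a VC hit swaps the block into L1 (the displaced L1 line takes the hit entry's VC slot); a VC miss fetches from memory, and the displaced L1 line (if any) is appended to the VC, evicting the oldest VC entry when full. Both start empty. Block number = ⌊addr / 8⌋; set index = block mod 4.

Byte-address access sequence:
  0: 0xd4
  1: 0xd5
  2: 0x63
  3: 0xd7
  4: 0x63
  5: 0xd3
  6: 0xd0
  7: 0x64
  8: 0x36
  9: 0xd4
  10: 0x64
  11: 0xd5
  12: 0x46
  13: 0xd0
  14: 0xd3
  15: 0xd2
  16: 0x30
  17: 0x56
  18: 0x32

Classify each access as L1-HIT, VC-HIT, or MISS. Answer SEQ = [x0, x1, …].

0: 0xd4 (blk 26, set 2) → MISS  vc=[]
1: 0xd5 (blk 26, set 2) → L1-HIT  vc=[]
2: 0x63 (blk 12, set 0) → MISS  vc=[]
3: 0xd7 (blk 26, set 2) → L1-HIT  vc=[]
4: 0x63 (blk 12, set 0) → L1-HIT  vc=[]
5: 0xd3 (blk 26, set 2) → L1-HIT  vc=[]
6: 0xd0 (blk 26, set 2) → L1-HIT  vc=[]
7: 0x64 (blk 12, set 0) → L1-HIT  vc=[]
8: 0x36 (blk 6, set 2) → MISS  vc=[26]
9: 0xd4 (blk 26, set 2) → VC-HIT  vc=[6]
10: 0x64 (blk 12, set 0) → L1-HIT  vc=[6]
11: 0xd5 (blk 26, set 2) → L1-HIT  vc=[6]
12: 0x46 (blk 8, set 0) → MISS  vc=[6, 12]
13: 0xd0 (blk 26, set 2) → L1-HIT  vc=[6, 12]
14: 0xd3 (blk 26, set 2) → L1-HIT  vc=[6, 12]
15: 0xd2 (blk 26, set 2) → L1-HIT  vc=[6, 12]
16: 0x30 (blk 6, set 2) → VC-HIT  vc=[26, 12]
17: 0x56 (blk 10, set 2) → MISS  vc=[26, 12, 6]
18: 0x32 (blk 6, set 2) → VC-HIT  vc=[26, 12, 10]

SEQ = [MISS, L1-HIT, MISS, L1-HIT, L1-HIT, L1-HIT, L1-HIT, L1-HIT, MISS, VC-HIT, L1-HIT, L1-HIT, MISS, L1-HIT, L1-HIT, L1-HIT, VC-HIT, MISS, VC-HIT]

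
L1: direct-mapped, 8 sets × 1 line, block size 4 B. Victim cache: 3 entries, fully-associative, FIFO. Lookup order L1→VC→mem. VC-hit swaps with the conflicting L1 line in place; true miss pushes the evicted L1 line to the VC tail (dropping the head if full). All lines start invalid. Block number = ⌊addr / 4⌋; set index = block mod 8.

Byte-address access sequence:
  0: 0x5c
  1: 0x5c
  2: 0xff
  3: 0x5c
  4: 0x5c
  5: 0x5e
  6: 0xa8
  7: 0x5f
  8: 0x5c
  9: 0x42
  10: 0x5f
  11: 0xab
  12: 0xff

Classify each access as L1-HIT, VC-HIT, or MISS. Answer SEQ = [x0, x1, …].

SEQ = [MISS, L1-HIT, MISS, VC-HIT, L1-HIT, L1-HIT, MISS, L1-HIT, L1-HIT, MISS, L1-HIT, L1-HIT, VC-HIT]

0: 0x5c (blk 23, set 7) → MISS  vc=[]
1: 0x5c (blk 23, set 7) → L1-HIT  vc=[]
2: 0xff (blk 63, set 7) → MISS  vc=[23]
3: 0x5c (blk 23, set 7) → VC-HIT  vc=[63]
4: 0x5c (blk 23, set 7) → L1-HIT  vc=[63]
5: 0x5e (blk 23, set 7) → L1-HIT  vc=[63]
6: 0xa8 (blk 42, set 2) → MISS  vc=[63]
7: 0x5f (blk 23, set 7) → L1-HIT  vc=[63]
8: 0x5c (blk 23, set 7) → L1-HIT  vc=[63]
9: 0x42 (blk 16, set 0) → MISS  vc=[63]
10: 0x5f (blk 23, set 7) → L1-HIT  vc=[63]
11: 0xab (blk 42, set 2) → L1-HIT  vc=[63]
12: 0xff (blk 63, set 7) → VC-HIT  vc=[23]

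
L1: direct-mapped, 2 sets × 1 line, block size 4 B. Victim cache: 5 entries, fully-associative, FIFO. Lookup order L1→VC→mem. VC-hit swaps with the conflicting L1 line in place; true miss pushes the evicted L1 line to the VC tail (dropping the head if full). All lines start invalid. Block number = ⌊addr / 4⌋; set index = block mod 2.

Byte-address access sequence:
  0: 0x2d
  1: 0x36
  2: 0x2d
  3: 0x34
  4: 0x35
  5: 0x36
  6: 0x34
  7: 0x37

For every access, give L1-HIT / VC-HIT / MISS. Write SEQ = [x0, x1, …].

  [0] addr=0x2d blk=11 s=1: MISS | VC []
  [1] addr=0x36 blk=13 s=1: MISS | VC [11]
  [2] addr=0x2d blk=11 s=1: VC-HIT | VC [13]
  [3] addr=0x34 blk=13 s=1: VC-HIT | VC [11]
  [4] addr=0x35 blk=13 s=1: L1-HIT | VC [11]
  [5] addr=0x36 blk=13 s=1: L1-HIT | VC [11]
  [6] addr=0x34 blk=13 s=1: L1-HIT | VC [11]
  [7] addr=0x37 blk=13 s=1: L1-HIT | VC [11]

SEQ = [MISS, MISS, VC-HIT, VC-HIT, L1-HIT, L1-HIT, L1-HIT, L1-HIT]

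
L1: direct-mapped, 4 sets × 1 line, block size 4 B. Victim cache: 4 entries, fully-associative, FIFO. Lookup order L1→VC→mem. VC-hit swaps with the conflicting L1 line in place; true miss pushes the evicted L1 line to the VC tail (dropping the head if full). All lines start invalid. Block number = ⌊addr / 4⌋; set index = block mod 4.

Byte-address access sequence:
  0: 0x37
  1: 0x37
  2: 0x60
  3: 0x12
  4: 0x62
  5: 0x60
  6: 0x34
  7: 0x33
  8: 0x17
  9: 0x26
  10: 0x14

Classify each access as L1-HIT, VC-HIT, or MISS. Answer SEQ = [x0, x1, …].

SEQ = [MISS, L1-HIT, MISS, MISS, VC-HIT, L1-HIT, L1-HIT, MISS, MISS, MISS, VC-HIT]

0: 0x37 (blk 13, set 1) → MISS  vc=[]
1: 0x37 (blk 13, set 1) → L1-HIT  vc=[]
2: 0x60 (blk 24, set 0) → MISS  vc=[]
3: 0x12 (blk 4, set 0) → MISS  vc=[24]
4: 0x62 (blk 24, set 0) → VC-HIT  vc=[4]
5: 0x60 (blk 24, set 0) → L1-HIT  vc=[4]
6: 0x34 (blk 13, set 1) → L1-HIT  vc=[4]
7: 0x33 (blk 12, set 0) → MISS  vc=[4, 24]
8: 0x17 (blk 5, set 1) → MISS  vc=[4, 24, 13]
9: 0x26 (blk 9, set 1) → MISS  vc=[4, 24, 13, 5]
10: 0x14 (blk 5, set 1) → VC-HIT  vc=[4, 24, 13, 9]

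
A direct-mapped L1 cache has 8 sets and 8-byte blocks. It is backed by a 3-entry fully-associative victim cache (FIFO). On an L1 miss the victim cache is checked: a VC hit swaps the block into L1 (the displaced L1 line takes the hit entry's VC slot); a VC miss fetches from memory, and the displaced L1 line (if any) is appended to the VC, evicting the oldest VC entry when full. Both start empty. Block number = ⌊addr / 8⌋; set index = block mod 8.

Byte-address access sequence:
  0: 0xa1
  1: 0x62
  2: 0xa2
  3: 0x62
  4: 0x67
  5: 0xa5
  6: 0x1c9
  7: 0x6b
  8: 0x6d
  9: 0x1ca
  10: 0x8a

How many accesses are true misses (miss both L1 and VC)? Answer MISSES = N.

MISSES = 5

  [0] addr=0xa1 blk=20 s=4: MISS | VC []
  [1] addr=0x62 blk=12 s=4: MISS | VC [20]
  [2] addr=0xa2 blk=20 s=4: VC-HIT | VC [12]
  [3] addr=0x62 blk=12 s=4: VC-HIT | VC [20]
  [4] addr=0x67 blk=12 s=4: L1-HIT | VC [20]
  [5] addr=0xa5 blk=20 s=4: VC-HIT | VC [12]
  [6] addr=0x1c9 blk=57 s=1: MISS | VC [12]
  [7] addr=0x6b blk=13 s=5: MISS | VC [12]
  [8] addr=0x6d blk=13 s=5: L1-HIT | VC [12]
  [9] addr=0x1ca blk=57 s=1: L1-HIT | VC [12]
  [10] addr=0x8a blk=17 s=1: MISS | VC [12, 57]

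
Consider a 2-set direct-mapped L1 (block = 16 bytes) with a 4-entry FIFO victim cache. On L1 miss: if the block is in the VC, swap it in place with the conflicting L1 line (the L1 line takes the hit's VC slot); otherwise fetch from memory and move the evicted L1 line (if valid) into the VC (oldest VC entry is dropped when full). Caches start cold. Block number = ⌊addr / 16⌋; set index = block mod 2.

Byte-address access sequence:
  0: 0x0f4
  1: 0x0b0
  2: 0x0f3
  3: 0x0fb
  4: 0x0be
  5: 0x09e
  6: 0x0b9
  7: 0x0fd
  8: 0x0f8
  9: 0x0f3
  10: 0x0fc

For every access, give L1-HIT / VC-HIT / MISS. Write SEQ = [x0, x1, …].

SEQ = [MISS, MISS, VC-HIT, L1-HIT, VC-HIT, MISS, VC-HIT, VC-HIT, L1-HIT, L1-HIT, L1-HIT]

0: 0xf4 (blk 15, set 1) → MISS  vc=[]
1: 0xb0 (blk 11, set 1) → MISS  vc=[15]
2: 0xf3 (blk 15, set 1) → VC-HIT  vc=[11]
3: 0xfb (blk 15, set 1) → L1-HIT  vc=[11]
4: 0xbe (blk 11, set 1) → VC-HIT  vc=[15]
5: 0x9e (blk 9, set 1) → MISS  vc=[15, 11]
6: 0xb9 (blk 11, set 1) → VC-HIT  vc=[15, 9]
7: 0xfd (blk 15, set 1) → VC-HIT  vc=[11, 9]
8: 0xf8 (blk 15, set 1) → L1-HIT  vc=[11, 9]
9: 0xf3 (blk 15, set 1) → L1-HIT  vc=[11, 9]
10: 0xfc (blk 15, set 1) → L1-HIT  vc=[11, 9]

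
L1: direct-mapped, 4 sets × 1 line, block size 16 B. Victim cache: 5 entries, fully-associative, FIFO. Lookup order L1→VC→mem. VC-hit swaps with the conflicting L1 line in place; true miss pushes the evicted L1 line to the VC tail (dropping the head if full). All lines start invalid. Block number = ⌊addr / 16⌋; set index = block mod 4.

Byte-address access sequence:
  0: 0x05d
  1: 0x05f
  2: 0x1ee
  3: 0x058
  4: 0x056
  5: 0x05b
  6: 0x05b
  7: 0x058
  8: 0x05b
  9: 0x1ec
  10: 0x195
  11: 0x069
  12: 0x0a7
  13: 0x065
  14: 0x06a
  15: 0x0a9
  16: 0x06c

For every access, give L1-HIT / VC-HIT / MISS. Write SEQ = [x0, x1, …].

  [0] addr=0x5d blk=5 s=1: MISS | VC []
  [1] addr=0x5f blk=5 s=1: L1-HIT | VC []
  [2] addr=0x1ee blk=30 s=2: MISS | VC []
  [3] addr=0x58 blk=5 s=1: L1-HIT | VC []
  [4] addr=0x56 blk=5 s=1: L1-HIT | VC []
  [5] addr=0x5b blk=5 s=1: L1-HIT | VC []
  [6] addr=0x5b blk=5 s=1: L1-HIT | VC []
  [7] addr=0x58 blk=5 s=1: L1-HIT | VC []
  [8] addr=0x5b blk=5 s=1: L1-HIT | VC []
  [9] addr=0x1ec blk=30 s=2: L1-HIT | VC []
  [10] addr=0x195 blk=25 s=1: MISS | VC [5]
  [11] addr=0x69 blk=6 s=2: MISS | VC [5, 30]
  [12] addr=0xa7 blk=10 s=2: MISS | VC [5, 30, 6]
  [13] addr=0x65 blk=6 s=2: VC-HIT | VC [5, 30, 10]
  [14] addr=0x6a blk=6 s=2: L1-HIT | VC [5, 30, 10]
  [15] addr=0xa9 blk=10 s=2: VC-HIT | VC [5, 30, 6]
  [16] addr=0x6c blk=6 s=2: VC-HIT | VC [5, 30, 10]

SEQ = [MISS, L1-HIT, MISS, L1-HIT, L1-HIT, L1-HIT, L1-HIT, L1-HIT, L1-HIT, L1-HIT, MISS, MISS, MISS, VC-HIT, L1-HIT, VC-HIT, VC-HIT]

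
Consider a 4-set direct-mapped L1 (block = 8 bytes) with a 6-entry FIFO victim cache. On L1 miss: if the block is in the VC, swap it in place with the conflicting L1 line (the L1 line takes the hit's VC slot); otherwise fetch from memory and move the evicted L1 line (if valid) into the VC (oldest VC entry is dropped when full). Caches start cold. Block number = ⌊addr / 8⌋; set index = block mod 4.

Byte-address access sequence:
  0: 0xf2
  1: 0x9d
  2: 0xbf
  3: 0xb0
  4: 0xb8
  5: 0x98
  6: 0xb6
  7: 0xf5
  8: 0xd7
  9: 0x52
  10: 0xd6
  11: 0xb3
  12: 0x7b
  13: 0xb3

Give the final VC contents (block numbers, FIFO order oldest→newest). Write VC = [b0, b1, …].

#0 0xf2→b30/s2 MISS; vc=[]
#1 0x9d→b19/s3 MISS; vc=[]
#2 0xbf→b23/s3 MISS; vc=[19]
#3 0xb0→b22/s2 MISS; vc=[19,30]
#4 0xb8→b23/s3 L1-HIT; vc=[19,30]
#5 0x98→b19/s3 VC-HIT; vc=[23,30]
#6 0xb6→b22/s2 L1-HIT; vc=[23,30]
#7 0xf5→b30/s2 VC-HIT; vc=[23,22]
#8 0xd7→b26/s2 MISS; vc=[23,22,30]
#9 0x52→b10/s2 MISS; vc=[23,22,30,26]
#10 0xd6→b26/s2 VC-HIT; vc=[23,22,30,10]
#11 0xb3→b22/s2 VC-HIT; vc=[23,26,30,10]
#12 0x7b→b15/s3 MISS; vc=[23,26,30,10,19]
#13 0xb3→b22/s2 L1-HIT; vc=[23,26,30,10,19]

VC = [23, 26, 30, 10, 19]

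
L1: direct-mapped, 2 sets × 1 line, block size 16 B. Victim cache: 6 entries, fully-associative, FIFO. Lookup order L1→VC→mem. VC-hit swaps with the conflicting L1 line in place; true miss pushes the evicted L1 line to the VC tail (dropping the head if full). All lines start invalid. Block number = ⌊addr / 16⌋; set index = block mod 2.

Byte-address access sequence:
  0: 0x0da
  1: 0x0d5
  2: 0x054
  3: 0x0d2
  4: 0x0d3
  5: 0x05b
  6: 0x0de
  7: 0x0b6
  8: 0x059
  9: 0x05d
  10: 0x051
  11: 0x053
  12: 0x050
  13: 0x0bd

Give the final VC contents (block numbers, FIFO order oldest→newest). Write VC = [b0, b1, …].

VC = [5, 13]

  [0] addr=0xda blk=13 s=1: MISS | VC []
  [1] addr=0xd5 blk=13 s=1: L1-HIT | VC []
  [2] addr=0x54 blk=5 s=1: MISS | VC [13]
  [3] addr=0xd2 blk=13 s=1: VC-HIT | VC [5]
  [4] addr=0xd3 blk=13 s=1: L1-HIT | VC [5]
  [5] addr=0x5b blk=5 s=1: VC-HIT | VC [13]
  [6] addr=0xde blk=13 s=1: VC-HIT | VC [5]
  [7] addr=0xb6 blk=11 s=1: MISS | VC [5, 13]
  [8] addr=0x59 blk=5 s=1: VC-HIT | VC [11, 13]
  [9] addr=0x5d blk=5 s=1: L1-HIT | VC [11, 13]
  [10] addr=0x51 blk=5 s=1: L1-HIT | VC [11, 13]
  [11] addr=0x53 blk=5 s=1: L1-HIT | VC [11, 13]
  [12] addr=0x50 blk=5 s=1: L1-HIT | VC [11, 13]
  [13] addr=0xbd blk=11 s=1: VC-HIT | VC [5, 13]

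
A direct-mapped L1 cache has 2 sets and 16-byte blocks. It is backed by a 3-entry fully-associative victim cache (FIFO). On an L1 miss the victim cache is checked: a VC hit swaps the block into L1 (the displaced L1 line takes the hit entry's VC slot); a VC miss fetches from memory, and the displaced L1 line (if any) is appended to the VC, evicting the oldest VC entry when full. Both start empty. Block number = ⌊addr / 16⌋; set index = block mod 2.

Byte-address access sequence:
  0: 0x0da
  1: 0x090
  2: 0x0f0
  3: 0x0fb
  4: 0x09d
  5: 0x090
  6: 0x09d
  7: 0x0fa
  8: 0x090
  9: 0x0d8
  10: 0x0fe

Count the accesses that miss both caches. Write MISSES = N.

MISSES = 3

0: 0xda (blk 13, set 1) → MISS  vc=[]
1: 0x90 (blk 9, set 1) → MISS  vc=[13]
2: 0xf0 (blk 15, set 1) → MISS  vc=[13, 9]
3: 0xfb (blk 15, set 1) → L1-HIT  vc=[13, 9]
4: 0x9d (blk 9, set 1) → VC-HIT  vc=[13, 15]
5: 0x90 (blk 9, set 1) → L1-HIT  vc=[13, 15]
6: 0x9d (blk 9, set 1) → L1-HIT  vc=[13, 15]
7: 0xfa (blk 15, set 1) → VC-HIT  vc=[13, 9]
8: 0x90 (blk 9, set 1) → VC-HIT  vc=[13, 15]
9: 0xd8 (blk 13, set 1) → VC-HIT  vc=[9, 15]
10: 0xfe (blk 15, set 1) → VC-HIT  vc=[9, 13]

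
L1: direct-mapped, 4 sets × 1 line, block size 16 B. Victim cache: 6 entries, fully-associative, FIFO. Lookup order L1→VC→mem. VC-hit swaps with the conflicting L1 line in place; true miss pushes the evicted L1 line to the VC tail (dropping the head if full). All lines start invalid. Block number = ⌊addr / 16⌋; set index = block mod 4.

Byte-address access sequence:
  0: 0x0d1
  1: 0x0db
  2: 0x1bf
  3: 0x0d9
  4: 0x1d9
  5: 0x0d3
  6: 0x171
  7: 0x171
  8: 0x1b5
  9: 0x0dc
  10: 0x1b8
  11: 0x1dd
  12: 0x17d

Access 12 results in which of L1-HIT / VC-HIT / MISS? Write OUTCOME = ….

OUTCOME = VC-HIT

  [0] addr=0xd1 blk=13 s=1: MISS | VC []
  [1] addr=0xdb blk=13 s=1: L1-HIT | VC []
  [2] addr=0x1bf blk=27 s=3: MISS | VC []
  [3] addr=0xd9 blk=13 s=1: L1-HIT | VC []
  [4] addr=0x1d9 blk=29 s=1: MISS | VC [13]
  [5] addr=0xd3 blk=13 s=1: VC-HIT | VC [29]
  [6] addr=0x171 blk=23 s=3: MISS | VC [29, 27]
  [7] addr=0x171 blk=23 s=3: L1-HIT | VC [29, 27]
  [8] addr=0x1b5 blk=27 s=3: VC-HIT | VC [29, 23]
  [9] addr=0xdc blk=13 s=1: L1-HIT | VC [29, 23]
  [10] addr=0x1b8 blk=27 s=3: L1-HIT | VC [29, 23]
  [11] addr=0x1dd blk=29 s=1: VC-HIT | VC [13, 23]
  [12] addr=0x17d blk=23 s=3: VC-HIT | VC [13, 27]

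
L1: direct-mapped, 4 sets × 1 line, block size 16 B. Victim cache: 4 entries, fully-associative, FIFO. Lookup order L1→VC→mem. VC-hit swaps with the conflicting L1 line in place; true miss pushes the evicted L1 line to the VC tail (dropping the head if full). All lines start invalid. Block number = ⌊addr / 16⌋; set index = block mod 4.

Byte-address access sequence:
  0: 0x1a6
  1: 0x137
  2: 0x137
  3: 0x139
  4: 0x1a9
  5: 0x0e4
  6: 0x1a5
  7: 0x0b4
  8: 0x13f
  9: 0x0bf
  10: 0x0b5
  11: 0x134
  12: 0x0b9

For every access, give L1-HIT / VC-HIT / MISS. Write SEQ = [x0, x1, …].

  [0] addr=0x1a6 blk=26 s=2: MISS | VC []
  [1] addr=0x137 blk=19 s=3: MISS | VC []
  [2] addr=0x137 blk=19 s=3: L1-HIT | VC []
  [3] addr=0x139 blk=19 s=3: L1-HIT | VC []
  [4] addr=0x1a9 blk=26 s=2: L1-HIT | VC []
  [5] addr=0xe4 blk=14 s=2: MISS | VC [26]
  [6] addr=0x1a5 blk=26 s=2: VC-HIT | VC [14]
  [7] addr=0xb4 blk=11 s=3: MISS | VC [14, 19]
  [8] addr=0x13f blk=19 s=3: VC-HIT | VC [14, 11]
  [9] addr=0xbf blk=11 s=3: VC-HIT | VC [14, 19]
  [10] addr=0xb5 blk=11 s=3: L1-HIT | VC [14, 19]
  [11] addr=0x134 blk=19 s=3: VC-HIT | VC [14, 11]
  [12] addr=0xb9 blk=11 s=3: VC-HIT | VC [14, 19]

SEQ = [MISS, MISS, L1-HIT, L1-HIT, L1-HIT, MISS, VC-HIT, MISS, VC-HIT, VC-HIT, L1-HIT, VC-HIT, VC-HIT]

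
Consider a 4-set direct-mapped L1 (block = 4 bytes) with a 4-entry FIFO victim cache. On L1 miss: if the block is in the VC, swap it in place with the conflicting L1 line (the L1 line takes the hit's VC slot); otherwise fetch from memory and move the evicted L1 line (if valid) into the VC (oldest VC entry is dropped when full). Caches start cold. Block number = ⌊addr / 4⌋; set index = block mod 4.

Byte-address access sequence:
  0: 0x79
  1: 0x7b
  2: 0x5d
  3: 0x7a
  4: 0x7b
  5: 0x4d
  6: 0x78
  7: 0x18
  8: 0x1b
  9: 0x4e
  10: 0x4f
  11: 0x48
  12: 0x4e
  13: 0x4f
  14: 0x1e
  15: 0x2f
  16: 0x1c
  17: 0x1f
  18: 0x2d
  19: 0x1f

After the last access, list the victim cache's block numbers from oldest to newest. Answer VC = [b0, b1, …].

  [0] addr=0x79 blk=30 s=2: MISS | VC []
  [1] addr=0x7b blk=30 s=2: L1-HIT | VC []
  [2] addr=0x5d blk=23 s=3: MISS | VC []
  [3] addr=0x7a blk=30 s=2: L1-HIT | VC []
  [4] addr=0x7b blk=30 s=2: L1-HIT | VC []
  [5] addr=0x4d blk=19 s=3: MISS | VC [23]
  [6] addr=0x78 blk=30 s=2: L1-HIT | VC [23]
  [7] addr=0x18 blk=6 s=2: MISS | VC [23, 30]
  [8] addr=0x1b blk=6 s=2: L1-HIT | VC [23, 30]
  [9] addr=0x4e blk=19 s=3: L1-HIT | VC [23, 30]
  [10] addr=0x4f blk=19 s=3: L1-HIT | VC [23, 30]
  [11] addr=0x48 blk=18 s=2: MISS | VC [23, 30, 6]
  [12] addr=0x4e blk=19 s=3: L1-HIT | VC [23, 30, 6]
  [13] addr=0x4f blk=19 s=3: L1-HIT | VC [23, 30, 6]
  [14] addr=0x1e blk=7 s=3: MISS | VC [23, 30, 6, 19]
  [15] addr=0x2f blk=11 s=3: MISS | VC [30, 6, 19, 7]
  [16] addr=0x1c blk=7 s=3: VC-HIT | VC [30, 6, 19, 11]
  [17] addr=0x1f blk=7 s=3: L1-HIT | VC [30, 6, 19, 11]
  [18] addr=0x2d blk=11 s=3: VC-HIT | VC [30, 6, 19, 7]
  [19] addr=0x1f blk=7 s=3: VC-HIT | VC [30, 6, 19, 11]

VC = [30, 6, 19, 11]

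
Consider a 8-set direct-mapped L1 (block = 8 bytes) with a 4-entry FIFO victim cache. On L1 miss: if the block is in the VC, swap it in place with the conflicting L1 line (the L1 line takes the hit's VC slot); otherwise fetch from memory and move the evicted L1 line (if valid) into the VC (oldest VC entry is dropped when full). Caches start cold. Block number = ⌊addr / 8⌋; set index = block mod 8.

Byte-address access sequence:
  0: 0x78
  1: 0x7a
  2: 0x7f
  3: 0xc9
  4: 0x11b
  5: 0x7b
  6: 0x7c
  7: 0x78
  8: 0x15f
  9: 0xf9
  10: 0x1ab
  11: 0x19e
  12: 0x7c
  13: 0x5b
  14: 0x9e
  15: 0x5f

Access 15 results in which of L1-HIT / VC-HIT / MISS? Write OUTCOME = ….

OUTCOME = VC-HIT

0: 0x78 (blk 15, set 7) → MISS  vc=[]
1: 0x7a (blk 15, set 7) → L1-HIT  vc=[]
2: 0x7f (blk 15, set 7) → L1-HIT  vc=[]
3: 0xc9 (blk 25, set 1) → MISS  vc=[]
4: 0x11b (blk 35, set 3) → MISS  vc=[]
5: 0x7b (blk 15, set 7) → L1-HIT  vc=[]
6: 0x7c (blk 15, set 7) → L1-HIT  vc=[]
7: 0x78 (blk 15, set 7) → L1-HIT  vc=[]
8: 0x15f (blk 43, set 3) → MISS  vc=[35]
9: 0xf9 (blk 31, set 7) → MISS  vc=[35, 15]
10: 0x1ab (blk 53, set 5) → MISS  vc=[35, 15]
11: 0x19e (blk 51, set 3) → MISS  vc=[35, 15, 43]
12: 0x7c (blk 15, set 7) → VC-HIT  vc=[35, 31, 43]
13: 0x5b (blk 11, set 3) → MISS  vc=[35, 31, 43, 51]
14: 0x9e (blk 19, set 3) → MISS  vc=[31, 43, 51, 11]
15: 0x5f (blk 11, set 3) → VC-HIT  vc=[31, 43, 51, 19]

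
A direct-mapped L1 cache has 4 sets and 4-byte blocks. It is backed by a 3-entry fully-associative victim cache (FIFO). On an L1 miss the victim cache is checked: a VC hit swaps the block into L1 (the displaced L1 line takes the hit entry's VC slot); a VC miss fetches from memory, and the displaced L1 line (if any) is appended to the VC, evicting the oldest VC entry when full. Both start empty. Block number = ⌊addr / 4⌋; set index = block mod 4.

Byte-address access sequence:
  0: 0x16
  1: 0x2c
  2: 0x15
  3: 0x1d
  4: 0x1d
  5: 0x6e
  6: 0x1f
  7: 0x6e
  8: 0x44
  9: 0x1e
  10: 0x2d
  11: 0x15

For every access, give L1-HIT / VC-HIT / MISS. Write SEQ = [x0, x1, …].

  [0] addr=0x16 blk=5 s=1: MISS | VC []
  [1] addr=0x2c blk=11 s=3: MISS | VC []
  [2] addr=0x15 blk=5 s=1: L1-HIT | VC []
  [3] addr=0x1d blk=7 s=3: MISS | VC [11]
  [4] addr=0x1d blk=7 s=3: L1-HIT | VC [11]
  [5] addr=0x6e blk=27 s=3: MISS | VC [11, 7]
  [6] addr=0x1f blk=7 s=3: VC-HIT | VC [11, 27]
  [7] addr=0x6e blk=27 s=3: VC-HIT | VC [11, 7]
  [8] addr=0x44 blk=17 s=1: MISS | VC [11, 7, 5]
  [9] addr=0x1e blk=7 s=3: VC-HIT | VC [11, 27, 5]
  [10] addr=0x2d blk=11 s=3: VC-HIT | VC [7, 27, 5]
  [11] addr=0x15 blk=5 s=1: VC-HIT | VC [7, 27, 17]

SEQ = [MISS, MISS, L1-HIT, MISS, L1-HIT, MISS, VC-HIT, VC-HIT, MISS, VC-HIT, VC-HIT, VC-HIT]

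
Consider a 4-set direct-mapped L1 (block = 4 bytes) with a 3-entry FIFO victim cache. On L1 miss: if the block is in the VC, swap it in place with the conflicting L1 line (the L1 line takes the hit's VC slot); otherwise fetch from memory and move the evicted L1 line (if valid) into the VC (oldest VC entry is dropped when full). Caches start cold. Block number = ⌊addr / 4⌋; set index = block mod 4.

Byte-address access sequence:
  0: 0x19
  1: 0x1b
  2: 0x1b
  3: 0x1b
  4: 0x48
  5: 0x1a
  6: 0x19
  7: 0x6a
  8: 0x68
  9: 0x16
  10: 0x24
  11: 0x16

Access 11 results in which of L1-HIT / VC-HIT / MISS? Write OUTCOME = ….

#0 0x19→b6/s2 MISS; vc=[]
#1 0x1b→b6/s2 L1-HIT; vc=[]
#2 0x1b→b6/s2 L1-HIT; vc=[]
#3 0x1b→b6/s2 L1-HIT; vc=[]
#4 0x48→b18/s2 MISS; vc=[6]
#5 0x1a→b6/s2 VC-HIT; vc=[18]
#6 0x19→b6/s2 L1-HIT; vc=[18]
#7 0x6a→b26/s2 MISS; vc=[18,6]
#8 0x68→b26/s2 L1-HIT; vc=[18,6]
#9 0x16→b5/s1 MISS; vc=[18,6]
#10 0x24→b9/s1 MISS; vc=[18,6,5]
#11 0x16→b5/s1 VC-HIT; vc=[18,6,9]

OUTCOME = VC-HIT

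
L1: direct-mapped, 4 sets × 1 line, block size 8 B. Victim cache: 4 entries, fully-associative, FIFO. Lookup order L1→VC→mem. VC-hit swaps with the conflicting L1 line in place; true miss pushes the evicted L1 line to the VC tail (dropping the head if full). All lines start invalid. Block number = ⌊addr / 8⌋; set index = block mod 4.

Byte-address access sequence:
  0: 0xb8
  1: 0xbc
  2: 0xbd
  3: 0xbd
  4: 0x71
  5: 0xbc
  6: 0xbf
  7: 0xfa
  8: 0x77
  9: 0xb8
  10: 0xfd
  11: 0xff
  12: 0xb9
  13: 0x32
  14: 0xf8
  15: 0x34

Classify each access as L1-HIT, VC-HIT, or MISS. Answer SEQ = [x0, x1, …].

  [0] addr=0xb8 blk=23 s=3: MISS | VC []
  [1] addr=0xbc blk=23 s=3: L1-HIT | VC []
  [2] addr=0xbd blk=23 s=3: L1-HIT | VC []
  [3] addr=0xbd blk=23 s=3: L1-HIT | VC []
  [4] addr=0x71 blk=14 s=2: MISS | VC []
  [5] addr=0xbc blk=23 s=3: L1-HIT | VC []
  [6] addr=0xbf blk=23 s=3: L1-HIT | VC []
  [7] addr=0xfa blk=31 s=3: MISS | VC [23]
  [8] addr=0x77 blk=14 s=2: L1-HIT | VC [23]
  [9] addr=0xb8 blk=23 s=3: VC-HIT | VC [31]
  [10] addr=0xfd blk=31 s=3: VC-HIT | VC [23]
  [11] addr=0xff blk=31 s=3: L1-HIT | VC [23]
  [12] addr=0xb9 blk=23 s=3: VC-HIT | VC [31]
  [13] addr=0x32 blk=6 s=2: MISS | VC [31, 14]
  [14] addr=0xf8 blk=31 s=3: VC-HIT | VC [23, 14]
  [15] addr=0x34 blk=6 s=2: L1-HIT | VC [23, 14]

SEQ = [MISS, L1-HIT, L1-HIT, L1-HIT, MISS, L1-HIT, L1-HIT, MISS, L1-HIT, VC-HIT, VC-HIT, L1-HIT, VC-HIT, MISS, VC-HIT, L1-HIT]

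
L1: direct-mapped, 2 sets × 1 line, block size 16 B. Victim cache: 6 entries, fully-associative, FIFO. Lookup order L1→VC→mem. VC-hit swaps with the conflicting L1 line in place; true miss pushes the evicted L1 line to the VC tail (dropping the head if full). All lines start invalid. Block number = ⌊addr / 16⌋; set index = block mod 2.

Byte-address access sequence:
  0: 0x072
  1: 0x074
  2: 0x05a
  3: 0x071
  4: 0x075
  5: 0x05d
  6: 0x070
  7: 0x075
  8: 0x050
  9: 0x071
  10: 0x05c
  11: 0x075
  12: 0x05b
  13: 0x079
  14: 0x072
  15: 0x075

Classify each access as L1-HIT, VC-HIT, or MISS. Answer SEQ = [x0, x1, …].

0: 0x72 (blk 7, set 1) → MISS  vc=[]
1: 0x74 (blk 7, set 1) → L1-HIT  vc=[]
2: 0x5a (blk 5, set 1) → MISS  vc=[7]
3: 0x71 (blk 7, set 1) → VC-HIT  vc=[5]
4: 0x75 (blk 7, set 1) → L1-HIT  vc=[5]
5: 0x5d (blk 5, set 1) → VC-HIT  vc=[7]
6: 0x70 (blk 7, set 1) → VC-HIT  vc=[5]
7: 0x75 (blk 7, set 1) → L1-HIT  vc=[5]
8: 0x50 (blk 5, set 1) → VC-HIT  vc=[7]
9: 0x71 (blk 7, set 1) → VC-HIT  vc=[5]
10: 0x5c (blk 5, set 1) → VC-HIT  vc=[7]
11: 0x75 (blk 7, set 1) → VC-HIT  vc=[5]
12: 0x5b (blk 5, set 1) → VC-HIT  vc=[7]
13: 0x79 (blk 7, set 1) → VC-HIT  vc=[5]
14: 0x72 (blk 7, set 1) → L1-HIT  vc=[5]
15: 0x75 (blk 7, set 1) → L1-HIT  vc=[5]

SEQ = [MISS, L1-HIT, MISS, VC-HIT, L1-HIT, VC-HIT, VC-HIT, L1-HIT, VC-HIT, VC-HIT, VC-HIT, VC-HIT, VC-HIT, VC-HIT, L1-HIT, L1-HIT]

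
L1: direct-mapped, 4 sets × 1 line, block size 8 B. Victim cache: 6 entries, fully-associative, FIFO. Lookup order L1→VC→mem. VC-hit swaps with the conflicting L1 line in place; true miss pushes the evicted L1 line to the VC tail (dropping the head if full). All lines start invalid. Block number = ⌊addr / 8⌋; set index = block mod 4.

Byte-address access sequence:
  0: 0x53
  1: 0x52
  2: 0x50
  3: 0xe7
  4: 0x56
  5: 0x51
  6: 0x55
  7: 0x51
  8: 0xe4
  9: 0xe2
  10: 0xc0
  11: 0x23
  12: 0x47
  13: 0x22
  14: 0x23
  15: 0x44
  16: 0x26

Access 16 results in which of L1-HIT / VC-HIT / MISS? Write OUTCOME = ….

OUTCOME = VC-HIT

0: 0x53 (blk 10, set 2) → MISS  vc=[]
1: 0x52 (blk 10, set 2) → L1-HIT  vc=[]
2: 0x50 (blk 10, set 2) → L1-HIT  vc=[]
3: 0xe7 (blk 28, set 0) → MISS  vc=[]
4: 0x56 (blk 10, set 2) → L1-HIT  vc=[]
5: 0x51 (blk 10, set 2) → L1-HIT  vc=[]
6: 0x55 (blk 10, set 2) → L1-HIT  vc=[]
7: 0x51 (blk 10, set 2) → L1-HIT  vc=[]
8: 0xe4 (blk 28, set 0) → L1-HIT  vc=[]
9: 0xe2 (blk 28, set 0) → L1-HIT  vc=[]
10: 0xc0 (blk 24, set 0) → MISS  vc=[28]
11: 0x23 (blk 4, set 0) → MISS  vc=[28, 24]
12: 0x47 (blk 8, set 0) → MISS  vc=[28, 24, 4]
13: 0x22 (blk 4, set 0) → VC-HIT  vc=[28, 24, 8]
14: 0x23 (blk 4, set 0) → L1-HIT  vc=[28, 24, 8]
15: 0x44 (blk 8, set 0) → VC-HIT  vc=[28, 24, 4]
16: 0x26 (blk 4, set 0) → VC-HIT  vc=[28, 24, 8]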